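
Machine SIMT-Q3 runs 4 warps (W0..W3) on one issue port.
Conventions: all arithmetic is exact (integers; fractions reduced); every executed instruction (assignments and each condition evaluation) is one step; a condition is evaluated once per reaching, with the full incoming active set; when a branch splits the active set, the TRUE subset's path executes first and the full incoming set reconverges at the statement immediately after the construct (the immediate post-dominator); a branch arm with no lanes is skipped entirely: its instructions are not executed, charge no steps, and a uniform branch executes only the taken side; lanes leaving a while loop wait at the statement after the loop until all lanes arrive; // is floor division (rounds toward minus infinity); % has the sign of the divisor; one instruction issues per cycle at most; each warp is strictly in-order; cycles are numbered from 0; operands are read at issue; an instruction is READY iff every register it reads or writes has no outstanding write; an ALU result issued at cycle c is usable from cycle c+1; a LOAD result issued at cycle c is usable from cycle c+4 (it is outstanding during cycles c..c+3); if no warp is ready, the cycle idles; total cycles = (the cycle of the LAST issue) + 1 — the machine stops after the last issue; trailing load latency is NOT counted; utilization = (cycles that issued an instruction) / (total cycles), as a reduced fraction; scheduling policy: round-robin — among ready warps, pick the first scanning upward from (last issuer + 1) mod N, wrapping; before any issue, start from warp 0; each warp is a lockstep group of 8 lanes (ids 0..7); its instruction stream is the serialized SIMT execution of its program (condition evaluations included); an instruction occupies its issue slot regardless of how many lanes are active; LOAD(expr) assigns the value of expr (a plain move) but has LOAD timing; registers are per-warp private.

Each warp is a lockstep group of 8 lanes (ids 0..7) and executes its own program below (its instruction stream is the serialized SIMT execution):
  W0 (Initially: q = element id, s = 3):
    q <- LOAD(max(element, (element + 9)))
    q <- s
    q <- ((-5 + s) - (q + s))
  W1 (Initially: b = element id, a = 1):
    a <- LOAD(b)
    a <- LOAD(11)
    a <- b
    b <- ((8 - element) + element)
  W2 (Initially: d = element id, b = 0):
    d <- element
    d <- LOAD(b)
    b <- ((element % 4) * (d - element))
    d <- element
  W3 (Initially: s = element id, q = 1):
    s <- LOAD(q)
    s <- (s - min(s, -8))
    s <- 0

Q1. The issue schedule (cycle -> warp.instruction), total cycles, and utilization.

cycle 0: W0.I0
cycle 1: W1.I0
cycle 2: W2.I0
cycle 3: W3.I0
cycle 4: W0.I1
cycle 5: W1.I1
cycle 6: W2.I1
cycle 7: W3.I1
cycle 8: W0.I2
cycle 9: W1.I2
cycle 10: W2.I2
cycle 11: W3.I2
cycle 12: W1.I3
cycle 13: W2.I3

Answer: 14 cycles, utilization 1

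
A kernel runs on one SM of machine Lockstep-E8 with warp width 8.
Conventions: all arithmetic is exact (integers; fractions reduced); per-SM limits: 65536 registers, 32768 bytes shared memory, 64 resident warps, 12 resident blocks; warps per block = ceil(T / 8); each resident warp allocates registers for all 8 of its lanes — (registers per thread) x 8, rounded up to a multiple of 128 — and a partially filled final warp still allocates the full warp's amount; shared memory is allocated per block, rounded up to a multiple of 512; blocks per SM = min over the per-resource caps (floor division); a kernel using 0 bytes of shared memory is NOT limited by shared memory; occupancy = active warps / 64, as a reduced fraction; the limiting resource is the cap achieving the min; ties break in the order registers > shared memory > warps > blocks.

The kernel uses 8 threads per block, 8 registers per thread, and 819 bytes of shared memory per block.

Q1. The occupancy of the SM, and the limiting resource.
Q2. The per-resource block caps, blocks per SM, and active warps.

Answer: occupancy 3/16, limited by blocks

registers: 512 blocks
shared memory: 32 blocks
warps: 64 blocks
blocks: 12 blocks

Answer: 12 blocks, 12 active warps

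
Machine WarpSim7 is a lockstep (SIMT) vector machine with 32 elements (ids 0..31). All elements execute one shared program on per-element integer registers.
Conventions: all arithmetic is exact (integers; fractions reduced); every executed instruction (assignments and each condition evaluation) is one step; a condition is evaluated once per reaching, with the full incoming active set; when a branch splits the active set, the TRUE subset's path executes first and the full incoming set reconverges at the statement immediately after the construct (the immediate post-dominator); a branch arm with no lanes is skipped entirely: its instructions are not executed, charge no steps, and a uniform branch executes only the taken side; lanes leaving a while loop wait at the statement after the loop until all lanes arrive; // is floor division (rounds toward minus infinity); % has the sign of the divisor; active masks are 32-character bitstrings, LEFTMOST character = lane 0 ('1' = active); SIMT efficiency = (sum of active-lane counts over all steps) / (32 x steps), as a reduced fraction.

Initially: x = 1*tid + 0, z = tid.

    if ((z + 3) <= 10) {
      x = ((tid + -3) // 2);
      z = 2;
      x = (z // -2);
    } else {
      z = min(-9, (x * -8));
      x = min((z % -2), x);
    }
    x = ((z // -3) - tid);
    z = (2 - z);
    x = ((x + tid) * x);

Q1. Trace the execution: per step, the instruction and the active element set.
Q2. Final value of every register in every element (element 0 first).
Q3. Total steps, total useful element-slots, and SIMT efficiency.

step 0: eval ((z + 3) <= 10)         11111111111111111111111111111111
step 1: x <- ((tid + -3) // 2)       11111111000000000000000000000000
step 2: z <- 2                       11111111000000000000000000000000
step 3: x <- (z // -2)               11111111000000000000000000000000
step 4: z <- min(-9, (x * -8))       00000000111111111111111111111111
step 5: x <- min((z % -2), x)        00000000111111111111111111111111
step 6: x <- ((z // -3) - tid)       11111111111111111111111111111111
step 7: z <- (2 - z)                 11111111111111111111111111111111
step 8: x <- ((x + tid) * x)         11111111111111111111111111111111

Answer: 9 steps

x: 1,2,3,4,5,6,7,8,273,360,416,522,640,714,851,1000,1092,1260,1440,1550,1749,1960,2088,2318,2560,2706,2967,3240,3404,3696,4000,4182
z: 0,0,0,0,0,0,0,0,66,74,82,90,98,106,114,122,130,138,146,154,162,170,178,186,194,202,210,218,226,234,242,250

steps = 9; useful = 200; efficiency = 200/288 = 25/36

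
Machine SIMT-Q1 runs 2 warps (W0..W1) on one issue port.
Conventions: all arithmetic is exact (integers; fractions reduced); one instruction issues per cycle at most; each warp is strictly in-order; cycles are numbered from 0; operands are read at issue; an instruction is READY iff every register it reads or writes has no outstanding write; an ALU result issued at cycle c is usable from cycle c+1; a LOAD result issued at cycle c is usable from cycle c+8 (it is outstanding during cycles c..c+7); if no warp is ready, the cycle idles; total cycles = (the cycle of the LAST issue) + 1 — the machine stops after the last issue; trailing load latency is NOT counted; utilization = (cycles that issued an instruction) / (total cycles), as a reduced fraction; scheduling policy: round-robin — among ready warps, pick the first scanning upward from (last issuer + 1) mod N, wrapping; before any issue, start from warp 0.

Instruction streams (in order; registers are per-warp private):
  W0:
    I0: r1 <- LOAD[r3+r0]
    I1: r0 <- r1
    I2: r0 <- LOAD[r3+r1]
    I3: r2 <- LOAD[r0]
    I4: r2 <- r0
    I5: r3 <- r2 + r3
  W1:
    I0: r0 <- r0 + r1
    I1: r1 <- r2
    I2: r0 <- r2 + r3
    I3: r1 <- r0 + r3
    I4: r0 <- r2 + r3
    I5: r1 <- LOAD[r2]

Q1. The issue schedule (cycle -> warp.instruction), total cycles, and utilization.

cycle 0: W0.I0
cycle 1: W1.I0
cycle 2: W1.I1
cycle 3: W1.I2
cycle 4: W1.I3
cycle 5: W1.I4
cycle 6: W1.I5
cycle 7: idle
cycle 8: W0.I1
cycle 9: W0.I2
cycle 10: idle
cycle 11: idle
cycle 12: idle
cycle 13: idle
cycle 14: idle
cycle 15: idle
cycle 16: idle
cycle 17: W0.I3
cycle 18: idle
cycle 19: idle
cycle 20: idle
cycle 21: idle
cycle 22: idle
cycle 23: idle
cycle 24: idle
cycle 25: W0.I4
cycle 26: W0.I5

Answer: 27 cycles, utilization 4/9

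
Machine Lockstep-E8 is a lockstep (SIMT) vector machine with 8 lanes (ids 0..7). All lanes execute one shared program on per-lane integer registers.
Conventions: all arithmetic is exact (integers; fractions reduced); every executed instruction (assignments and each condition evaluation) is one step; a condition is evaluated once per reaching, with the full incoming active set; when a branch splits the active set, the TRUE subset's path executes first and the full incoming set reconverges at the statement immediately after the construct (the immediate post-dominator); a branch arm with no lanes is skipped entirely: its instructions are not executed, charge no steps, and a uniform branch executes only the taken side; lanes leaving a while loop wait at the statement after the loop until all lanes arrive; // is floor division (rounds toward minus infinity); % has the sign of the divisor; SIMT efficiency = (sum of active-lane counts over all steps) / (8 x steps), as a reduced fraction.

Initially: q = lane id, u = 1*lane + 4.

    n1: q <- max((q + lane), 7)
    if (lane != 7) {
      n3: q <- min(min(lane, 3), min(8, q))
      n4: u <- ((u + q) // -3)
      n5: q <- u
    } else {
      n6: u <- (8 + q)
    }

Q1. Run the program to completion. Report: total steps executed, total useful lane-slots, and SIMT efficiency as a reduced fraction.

Answer: 6 steps, 38 useful, 19/24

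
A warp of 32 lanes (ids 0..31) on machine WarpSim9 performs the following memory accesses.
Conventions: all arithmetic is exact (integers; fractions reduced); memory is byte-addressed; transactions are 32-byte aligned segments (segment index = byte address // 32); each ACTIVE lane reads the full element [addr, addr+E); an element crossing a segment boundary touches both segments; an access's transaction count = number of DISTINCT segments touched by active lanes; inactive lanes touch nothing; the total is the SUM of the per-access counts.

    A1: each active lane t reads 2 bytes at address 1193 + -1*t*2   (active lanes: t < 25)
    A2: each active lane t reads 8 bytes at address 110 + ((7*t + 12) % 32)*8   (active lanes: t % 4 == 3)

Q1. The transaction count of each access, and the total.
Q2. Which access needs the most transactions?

A1: 3 transactions
A2: 8 transactions

Answer: 3,8; total 11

Answer: A2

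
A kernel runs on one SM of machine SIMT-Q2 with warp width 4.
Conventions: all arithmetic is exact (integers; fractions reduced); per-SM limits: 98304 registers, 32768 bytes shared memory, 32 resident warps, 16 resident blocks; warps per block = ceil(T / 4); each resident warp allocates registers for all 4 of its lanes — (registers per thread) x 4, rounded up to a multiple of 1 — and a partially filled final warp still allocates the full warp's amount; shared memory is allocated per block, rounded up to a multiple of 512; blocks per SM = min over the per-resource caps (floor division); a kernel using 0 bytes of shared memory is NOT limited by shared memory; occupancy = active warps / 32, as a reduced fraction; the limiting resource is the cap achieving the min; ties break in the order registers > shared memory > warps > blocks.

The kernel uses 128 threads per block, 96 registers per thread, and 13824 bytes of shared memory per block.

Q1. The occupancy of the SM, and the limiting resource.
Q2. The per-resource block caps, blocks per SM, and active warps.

Answer: occupancy 1, limited by warps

registers: 8 blocks
shared memory: 2 blocks
warps: 1 block
blocks: 16 blocks

Answer: 1 block, 32 active warps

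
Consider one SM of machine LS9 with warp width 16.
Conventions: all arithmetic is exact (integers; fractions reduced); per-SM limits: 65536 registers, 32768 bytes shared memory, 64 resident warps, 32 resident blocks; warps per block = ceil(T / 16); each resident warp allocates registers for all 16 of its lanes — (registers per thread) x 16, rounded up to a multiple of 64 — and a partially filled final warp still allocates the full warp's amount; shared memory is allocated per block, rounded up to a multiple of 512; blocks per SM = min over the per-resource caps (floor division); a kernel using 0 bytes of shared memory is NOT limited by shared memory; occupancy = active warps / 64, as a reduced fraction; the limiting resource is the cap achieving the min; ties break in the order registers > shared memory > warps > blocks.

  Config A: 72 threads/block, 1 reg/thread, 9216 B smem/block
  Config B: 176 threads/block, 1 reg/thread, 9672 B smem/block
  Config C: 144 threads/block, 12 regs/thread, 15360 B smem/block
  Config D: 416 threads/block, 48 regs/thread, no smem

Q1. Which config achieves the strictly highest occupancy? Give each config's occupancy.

occupancies: A 15/64, B 33/64, C 9/32, D 13/16

Answer: D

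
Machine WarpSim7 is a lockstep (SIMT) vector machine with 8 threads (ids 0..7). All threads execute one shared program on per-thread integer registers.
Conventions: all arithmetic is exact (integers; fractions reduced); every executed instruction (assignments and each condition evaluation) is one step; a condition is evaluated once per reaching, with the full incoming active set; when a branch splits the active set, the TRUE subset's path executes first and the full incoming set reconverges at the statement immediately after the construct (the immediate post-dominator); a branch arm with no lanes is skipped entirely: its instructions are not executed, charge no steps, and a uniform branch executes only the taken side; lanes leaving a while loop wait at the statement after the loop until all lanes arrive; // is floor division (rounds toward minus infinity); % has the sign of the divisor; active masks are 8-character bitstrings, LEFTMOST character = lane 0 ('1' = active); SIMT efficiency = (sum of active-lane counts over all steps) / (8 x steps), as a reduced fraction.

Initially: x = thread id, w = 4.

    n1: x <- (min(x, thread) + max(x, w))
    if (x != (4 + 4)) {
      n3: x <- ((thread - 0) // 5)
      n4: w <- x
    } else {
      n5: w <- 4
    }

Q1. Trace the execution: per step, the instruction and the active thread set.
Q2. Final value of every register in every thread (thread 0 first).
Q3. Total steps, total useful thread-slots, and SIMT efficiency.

step 0: x <- (min(x, thread) + max(x, w)) 11111111
step 1: eval (x != (4 + 4))          11111111
step 2: x <- ((thread - 0) // 5)     11110111
step 3: w <- x                       11110111
step 4: w <- 4                       00001000

Answer: 5 steps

x: 0,0,0,0,8,1,1,1
w: 0,0,0,0,4,1,1,1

steps = 5; useful = 31; efficiency = 31/40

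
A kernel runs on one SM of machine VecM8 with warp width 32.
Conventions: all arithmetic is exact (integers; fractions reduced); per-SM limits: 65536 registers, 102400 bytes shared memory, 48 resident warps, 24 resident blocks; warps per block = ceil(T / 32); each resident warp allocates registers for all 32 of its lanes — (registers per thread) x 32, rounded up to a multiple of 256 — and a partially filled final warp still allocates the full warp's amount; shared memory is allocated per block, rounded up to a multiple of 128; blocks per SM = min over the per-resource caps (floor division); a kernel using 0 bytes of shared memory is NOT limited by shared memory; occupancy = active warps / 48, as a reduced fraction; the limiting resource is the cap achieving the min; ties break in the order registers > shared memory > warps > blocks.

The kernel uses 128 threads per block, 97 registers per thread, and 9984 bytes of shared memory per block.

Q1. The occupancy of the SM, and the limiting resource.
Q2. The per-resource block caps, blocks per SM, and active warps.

Answer: occupancy 1/3, limited by registers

registers: 4 blocks
shared memory: 10 blocks
warps: 12 blocks
blocks: 24 blocks

Answer: 4 blocks, 16 active warps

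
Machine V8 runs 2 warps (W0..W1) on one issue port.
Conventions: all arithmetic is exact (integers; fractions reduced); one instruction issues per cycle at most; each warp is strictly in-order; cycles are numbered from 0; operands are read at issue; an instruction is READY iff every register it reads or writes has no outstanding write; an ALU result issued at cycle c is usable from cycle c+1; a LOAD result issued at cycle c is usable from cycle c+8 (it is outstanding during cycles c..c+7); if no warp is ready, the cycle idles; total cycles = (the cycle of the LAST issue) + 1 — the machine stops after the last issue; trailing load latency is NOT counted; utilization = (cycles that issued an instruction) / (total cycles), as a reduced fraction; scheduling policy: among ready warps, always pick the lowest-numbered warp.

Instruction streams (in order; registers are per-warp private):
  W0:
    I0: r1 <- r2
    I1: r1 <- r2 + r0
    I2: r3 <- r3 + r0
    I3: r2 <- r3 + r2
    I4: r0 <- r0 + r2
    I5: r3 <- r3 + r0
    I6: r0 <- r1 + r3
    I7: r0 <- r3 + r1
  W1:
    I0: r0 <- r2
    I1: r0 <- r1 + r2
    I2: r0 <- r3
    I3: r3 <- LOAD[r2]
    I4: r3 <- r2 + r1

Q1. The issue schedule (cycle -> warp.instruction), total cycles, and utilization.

cycle 0: W0.I0
cycle 1: W0.I1
cycle 2: W0.I2
cycle 3: W0.I3
cycle 4: W0.I4
cycle 5: W0.I5
cycle 6: W0.I6
cycle 7: W0.I7
cycle 8: W1.I0
cycle 9: W1.I1
cycle 10: W1.I2
cycle 11: W1.I3
cycle 12: idle
cycle 13: idle
cycle 14: idle
cycle 15: idle
cycle 16: idle
cycle 17: idle
cycle 18: idle
cycle 19: W1.I4

Answer: 20 cycles, utilization 13/20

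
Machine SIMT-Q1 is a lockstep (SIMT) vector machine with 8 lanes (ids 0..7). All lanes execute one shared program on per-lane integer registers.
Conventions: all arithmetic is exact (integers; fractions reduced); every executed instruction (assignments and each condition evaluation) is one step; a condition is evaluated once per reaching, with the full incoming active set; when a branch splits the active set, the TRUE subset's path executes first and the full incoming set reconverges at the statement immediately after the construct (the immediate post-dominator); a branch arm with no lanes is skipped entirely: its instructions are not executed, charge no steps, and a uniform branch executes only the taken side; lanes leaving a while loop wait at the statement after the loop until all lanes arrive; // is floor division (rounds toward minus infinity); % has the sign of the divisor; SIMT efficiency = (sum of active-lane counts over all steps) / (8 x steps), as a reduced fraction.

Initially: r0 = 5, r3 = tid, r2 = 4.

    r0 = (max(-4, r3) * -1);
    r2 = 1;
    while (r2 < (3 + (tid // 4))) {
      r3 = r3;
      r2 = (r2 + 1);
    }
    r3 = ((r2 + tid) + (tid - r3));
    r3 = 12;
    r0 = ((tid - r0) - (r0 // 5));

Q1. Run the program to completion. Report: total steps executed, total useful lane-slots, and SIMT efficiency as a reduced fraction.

Answer: 15 steps, 108 useful, 9/10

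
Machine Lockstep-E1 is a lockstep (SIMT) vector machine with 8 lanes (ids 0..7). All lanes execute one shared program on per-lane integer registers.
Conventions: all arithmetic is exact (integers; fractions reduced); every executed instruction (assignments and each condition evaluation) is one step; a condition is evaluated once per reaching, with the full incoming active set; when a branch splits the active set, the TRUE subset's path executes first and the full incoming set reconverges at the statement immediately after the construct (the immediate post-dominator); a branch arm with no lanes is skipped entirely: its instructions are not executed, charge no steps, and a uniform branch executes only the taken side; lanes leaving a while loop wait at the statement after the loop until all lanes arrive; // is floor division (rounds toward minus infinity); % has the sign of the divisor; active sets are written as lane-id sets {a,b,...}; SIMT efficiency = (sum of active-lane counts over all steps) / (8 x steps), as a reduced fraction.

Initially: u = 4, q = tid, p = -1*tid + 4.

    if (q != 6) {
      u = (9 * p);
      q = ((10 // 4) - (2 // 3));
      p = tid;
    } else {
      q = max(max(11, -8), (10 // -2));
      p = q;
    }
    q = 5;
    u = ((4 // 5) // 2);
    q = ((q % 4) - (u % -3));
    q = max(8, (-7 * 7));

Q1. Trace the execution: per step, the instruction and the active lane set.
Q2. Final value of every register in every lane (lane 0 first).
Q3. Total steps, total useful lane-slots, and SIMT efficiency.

step 0: eval (q != 6)                {0,1,2,3,4,5,6,7}
step 1: u <- (9 * p)                 {0,1,2,3,4,5,7}
step 2: q <- ((10 // 4) - (2 // 3))  {0,1,2,3,4,5,7}
step 3: p <- tid                     {0,1,2,3,4,5,7}
step 4: q <- max(max(11, -8), (10 // -2)) {6}
step 5: p <- q                       {6}
step 6: q <- 5                       {0,1,2,3,4,5,6,7}
step 7: u <- ((4 // 5) // 2)         {0,1,2,3,4,5,6,7}
step 8: q <- ((q % 4) - (u % -3))    {0,1,2,3,4,5,6,7}
step 9: q <- max(8, (-7 * 7))        {0,1,2,3,4,5,6,7}

Answer: 10 steps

u: 0,0,0,0,0,0,0,0
q: 8,8,8,8,8,8,8,8
p: 0,1,2,3,4,5,11,7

steps = 10; useful = 63; efficiency = 63/80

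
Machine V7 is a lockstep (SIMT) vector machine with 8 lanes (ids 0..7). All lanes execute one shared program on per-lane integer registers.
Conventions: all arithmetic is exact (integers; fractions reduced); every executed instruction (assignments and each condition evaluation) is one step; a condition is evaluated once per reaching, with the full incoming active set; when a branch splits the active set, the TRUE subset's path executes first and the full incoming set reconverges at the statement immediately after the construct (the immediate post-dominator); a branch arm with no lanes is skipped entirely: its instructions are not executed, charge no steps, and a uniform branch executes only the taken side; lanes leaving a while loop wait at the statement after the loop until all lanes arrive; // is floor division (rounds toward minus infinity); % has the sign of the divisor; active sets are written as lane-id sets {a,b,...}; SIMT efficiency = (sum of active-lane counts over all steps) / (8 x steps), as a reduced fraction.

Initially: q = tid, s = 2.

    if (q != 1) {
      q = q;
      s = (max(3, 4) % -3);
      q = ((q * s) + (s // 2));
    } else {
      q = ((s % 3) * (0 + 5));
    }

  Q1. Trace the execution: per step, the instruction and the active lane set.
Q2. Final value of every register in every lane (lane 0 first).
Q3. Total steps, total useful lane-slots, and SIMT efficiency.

step 0: eval (q != 1)                {0,1,2,3,4,5,6,7}
step 1: q <- q                       {0,2,3,4,5,6,7}
step 2: s <- (max(3, 4) % -3)        {0,2,3,4,5,6,7}
step 3: q <- ((q * s) + (s // 2))    {0,2,3,4,5,6,7}
step 4: q <- ((s % 3) * (0 + 5))     {1}

Answer: 5 steps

q: -1,10,-5,-7,-9,-11,-13,-15
s: -2,2,-2,-2,-2,-2,-2,-2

steps = 5; useful = 30; efficiency = 30/40 = 3/4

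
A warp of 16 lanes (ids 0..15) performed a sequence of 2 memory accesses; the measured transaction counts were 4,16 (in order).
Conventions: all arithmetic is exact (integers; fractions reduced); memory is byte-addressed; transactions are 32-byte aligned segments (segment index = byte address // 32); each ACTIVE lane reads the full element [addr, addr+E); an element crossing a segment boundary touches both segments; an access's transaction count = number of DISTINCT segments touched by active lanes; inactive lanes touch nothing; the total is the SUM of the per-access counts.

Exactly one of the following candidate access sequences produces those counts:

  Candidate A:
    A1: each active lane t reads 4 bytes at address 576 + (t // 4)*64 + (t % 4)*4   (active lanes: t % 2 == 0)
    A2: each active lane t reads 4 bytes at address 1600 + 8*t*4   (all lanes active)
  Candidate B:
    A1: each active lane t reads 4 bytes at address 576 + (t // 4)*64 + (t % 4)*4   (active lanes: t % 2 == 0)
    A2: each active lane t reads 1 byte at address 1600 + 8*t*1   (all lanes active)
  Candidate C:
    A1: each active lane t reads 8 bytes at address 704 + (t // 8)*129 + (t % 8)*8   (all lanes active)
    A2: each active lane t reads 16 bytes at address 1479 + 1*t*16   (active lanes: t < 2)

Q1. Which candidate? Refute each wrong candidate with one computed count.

B: A2 gives 4 transactions, not 16
C: A1 gives 5 transactions, not 4
A: all counts match (4,16)

Answer: A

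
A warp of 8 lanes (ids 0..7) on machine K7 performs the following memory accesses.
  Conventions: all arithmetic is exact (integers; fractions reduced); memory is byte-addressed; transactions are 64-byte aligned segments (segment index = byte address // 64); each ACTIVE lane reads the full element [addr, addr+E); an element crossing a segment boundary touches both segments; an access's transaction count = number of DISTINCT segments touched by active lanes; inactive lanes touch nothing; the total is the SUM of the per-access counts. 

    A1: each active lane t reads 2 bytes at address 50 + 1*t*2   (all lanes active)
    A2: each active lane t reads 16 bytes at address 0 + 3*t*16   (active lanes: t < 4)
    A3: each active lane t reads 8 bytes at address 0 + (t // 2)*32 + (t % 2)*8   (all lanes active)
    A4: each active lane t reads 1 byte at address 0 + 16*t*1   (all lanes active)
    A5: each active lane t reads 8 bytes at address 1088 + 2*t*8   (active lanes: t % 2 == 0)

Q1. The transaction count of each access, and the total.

A1: 2 transactions
A2: 3 transactions
A3: 2 transactions
A4: 2 transactions
A5: 2 transactions

Answer: 2,3,2,2,2; total 11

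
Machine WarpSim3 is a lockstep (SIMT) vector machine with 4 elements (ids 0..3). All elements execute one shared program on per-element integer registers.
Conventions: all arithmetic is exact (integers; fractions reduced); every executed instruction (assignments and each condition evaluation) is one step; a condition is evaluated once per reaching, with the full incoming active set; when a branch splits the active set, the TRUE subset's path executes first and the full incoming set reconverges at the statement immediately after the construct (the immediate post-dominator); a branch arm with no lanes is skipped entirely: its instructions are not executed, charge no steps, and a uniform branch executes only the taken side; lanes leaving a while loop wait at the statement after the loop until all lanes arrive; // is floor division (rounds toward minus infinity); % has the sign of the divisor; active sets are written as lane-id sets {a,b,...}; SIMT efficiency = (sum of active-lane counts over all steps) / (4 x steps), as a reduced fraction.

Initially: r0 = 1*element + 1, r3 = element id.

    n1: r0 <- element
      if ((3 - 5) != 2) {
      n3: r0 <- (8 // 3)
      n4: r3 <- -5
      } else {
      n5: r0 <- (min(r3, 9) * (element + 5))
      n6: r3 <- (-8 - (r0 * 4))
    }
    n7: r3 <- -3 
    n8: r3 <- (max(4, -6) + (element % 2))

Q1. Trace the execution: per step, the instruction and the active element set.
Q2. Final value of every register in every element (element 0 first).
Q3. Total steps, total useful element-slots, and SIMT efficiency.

step 0: r0 <- element                {0,1,2,3}
step 1: eval ((3 - 5) != 2)          {0,1,2,3}
step 2: r0 <- (8 // 3)               {0,1,2,3}
step 3: r3 <- -5                     {0,1,2,3}
step 4: r3 <- -3                     {0,1,2,3}
step 5: r3 <- (max(4, -6) + (element % 2)) {0,1,2,3}

Answer: 6 steps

r0: 2,2,2,2
r3: 4,5,4,5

steps = 6; useful = 24; efficiency = 24/24 = 1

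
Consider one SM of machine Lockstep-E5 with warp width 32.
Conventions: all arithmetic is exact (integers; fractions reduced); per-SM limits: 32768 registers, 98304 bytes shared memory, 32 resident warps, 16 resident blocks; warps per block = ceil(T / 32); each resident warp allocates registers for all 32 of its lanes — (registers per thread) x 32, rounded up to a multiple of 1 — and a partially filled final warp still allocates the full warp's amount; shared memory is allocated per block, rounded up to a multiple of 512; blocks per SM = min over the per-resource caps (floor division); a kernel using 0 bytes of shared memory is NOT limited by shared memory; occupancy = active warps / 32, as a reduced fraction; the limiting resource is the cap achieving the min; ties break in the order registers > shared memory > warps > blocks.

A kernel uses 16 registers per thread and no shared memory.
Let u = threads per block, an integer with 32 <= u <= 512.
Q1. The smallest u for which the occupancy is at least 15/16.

Answer: u = 33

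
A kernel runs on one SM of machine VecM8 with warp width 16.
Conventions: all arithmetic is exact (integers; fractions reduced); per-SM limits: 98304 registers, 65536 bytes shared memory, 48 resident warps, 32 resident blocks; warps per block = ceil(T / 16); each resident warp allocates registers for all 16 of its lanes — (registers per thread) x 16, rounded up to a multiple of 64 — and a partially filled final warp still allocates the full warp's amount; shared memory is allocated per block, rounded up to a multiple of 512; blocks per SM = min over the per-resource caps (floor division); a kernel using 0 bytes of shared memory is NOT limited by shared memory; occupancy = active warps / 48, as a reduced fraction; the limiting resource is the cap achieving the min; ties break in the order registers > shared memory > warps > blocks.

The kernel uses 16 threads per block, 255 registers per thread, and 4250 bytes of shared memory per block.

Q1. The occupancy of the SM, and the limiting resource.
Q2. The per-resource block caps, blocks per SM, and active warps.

Answer: occupancy 7/24, limited by shared memory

registers: 24 blocks
shared memory: 14 blocks
warps: 48 blocks
blocks: 32 blocks

Answer: 14 blocks, 14 active warps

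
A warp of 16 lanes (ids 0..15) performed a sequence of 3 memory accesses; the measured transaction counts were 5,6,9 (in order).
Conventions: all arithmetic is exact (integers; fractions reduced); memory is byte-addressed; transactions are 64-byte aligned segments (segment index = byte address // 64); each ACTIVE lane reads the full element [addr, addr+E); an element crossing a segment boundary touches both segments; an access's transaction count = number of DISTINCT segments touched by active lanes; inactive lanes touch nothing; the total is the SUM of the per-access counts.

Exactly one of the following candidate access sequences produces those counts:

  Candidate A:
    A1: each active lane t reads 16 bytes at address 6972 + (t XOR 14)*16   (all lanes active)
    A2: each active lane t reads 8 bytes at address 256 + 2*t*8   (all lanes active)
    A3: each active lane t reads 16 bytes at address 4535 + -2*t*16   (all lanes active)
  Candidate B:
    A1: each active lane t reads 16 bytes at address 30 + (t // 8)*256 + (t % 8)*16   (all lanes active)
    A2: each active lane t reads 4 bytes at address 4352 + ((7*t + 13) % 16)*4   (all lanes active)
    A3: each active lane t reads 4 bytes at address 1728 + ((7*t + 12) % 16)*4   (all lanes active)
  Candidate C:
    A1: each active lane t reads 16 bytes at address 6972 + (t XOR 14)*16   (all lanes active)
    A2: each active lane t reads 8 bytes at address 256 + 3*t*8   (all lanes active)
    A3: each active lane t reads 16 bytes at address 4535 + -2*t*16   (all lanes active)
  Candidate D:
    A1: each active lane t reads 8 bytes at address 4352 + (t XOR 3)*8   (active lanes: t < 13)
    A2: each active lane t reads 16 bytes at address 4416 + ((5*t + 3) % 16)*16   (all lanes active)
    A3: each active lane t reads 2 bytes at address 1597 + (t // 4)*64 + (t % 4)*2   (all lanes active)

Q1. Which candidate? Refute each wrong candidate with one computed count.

A: A2 gives 4 transactions, not 6
B: A1 gives 6 transactions, not 5
D: A1 gives 2 transactions, not 5
C: all counts match (5,6,9)

Answer: C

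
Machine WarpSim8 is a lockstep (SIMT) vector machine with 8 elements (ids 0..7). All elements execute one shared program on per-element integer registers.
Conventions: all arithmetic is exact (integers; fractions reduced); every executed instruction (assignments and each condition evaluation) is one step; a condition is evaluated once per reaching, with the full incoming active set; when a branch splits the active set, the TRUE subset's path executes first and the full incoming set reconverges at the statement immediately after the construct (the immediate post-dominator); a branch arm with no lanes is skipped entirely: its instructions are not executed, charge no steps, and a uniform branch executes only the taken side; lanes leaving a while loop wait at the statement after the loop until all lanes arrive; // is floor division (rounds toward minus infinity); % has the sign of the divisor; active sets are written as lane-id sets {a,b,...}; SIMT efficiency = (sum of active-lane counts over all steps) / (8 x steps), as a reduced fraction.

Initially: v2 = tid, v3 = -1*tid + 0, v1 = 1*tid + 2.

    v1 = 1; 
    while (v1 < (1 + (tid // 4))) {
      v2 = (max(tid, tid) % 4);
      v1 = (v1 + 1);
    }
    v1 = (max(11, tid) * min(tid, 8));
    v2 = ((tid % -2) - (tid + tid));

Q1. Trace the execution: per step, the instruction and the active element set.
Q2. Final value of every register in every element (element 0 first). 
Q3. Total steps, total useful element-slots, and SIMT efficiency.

step 0: v1 <- 1                      {0,1,2,3,4,5,6,7}
step 1: eval (v1 < (1 + (tid // 4))) {0,1,2,3,4,5,6,7}
step 2: v2 <- (max(tid, tid) % 4)    {4,5,6,7}
step 3: v1 <- (v1 + 1)               {4,5,6,7}
step 4: eval (v1 < (1 + (tid // 4))) {4,5,6,7}
step 5: v1 <- (max(11, tid) * min(tid, 8)) {0,1,2,3,4,5,6,7}
step 6: v2 <- ((tid % -2) - (tid + tid)) {0,1,2,3,4,5,6,7}

Answer: 7 steps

v2: 0,-3,-4,-7,-8,-11,-12,-15
v3: 0,-1,-2,-3,-4,-5,-6,-7
v1: 0,11,22,33,44,55,66,77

steps = 7; useful = 44; efficiency = 44/56 = 11/14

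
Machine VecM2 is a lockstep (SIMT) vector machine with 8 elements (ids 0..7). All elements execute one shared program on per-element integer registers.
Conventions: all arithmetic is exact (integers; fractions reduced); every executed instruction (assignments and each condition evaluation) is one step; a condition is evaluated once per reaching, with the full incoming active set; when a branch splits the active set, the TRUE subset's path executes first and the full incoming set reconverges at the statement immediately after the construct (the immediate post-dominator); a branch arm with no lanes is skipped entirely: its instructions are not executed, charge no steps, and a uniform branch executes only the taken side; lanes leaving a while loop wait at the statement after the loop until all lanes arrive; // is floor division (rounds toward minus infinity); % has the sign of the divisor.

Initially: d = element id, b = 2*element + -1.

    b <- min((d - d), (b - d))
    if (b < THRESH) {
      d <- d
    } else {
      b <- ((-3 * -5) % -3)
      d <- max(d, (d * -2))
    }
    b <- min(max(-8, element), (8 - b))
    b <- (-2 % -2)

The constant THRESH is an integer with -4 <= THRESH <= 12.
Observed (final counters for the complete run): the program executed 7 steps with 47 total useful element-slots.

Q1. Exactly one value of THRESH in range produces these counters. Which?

Answer: THRESH = 0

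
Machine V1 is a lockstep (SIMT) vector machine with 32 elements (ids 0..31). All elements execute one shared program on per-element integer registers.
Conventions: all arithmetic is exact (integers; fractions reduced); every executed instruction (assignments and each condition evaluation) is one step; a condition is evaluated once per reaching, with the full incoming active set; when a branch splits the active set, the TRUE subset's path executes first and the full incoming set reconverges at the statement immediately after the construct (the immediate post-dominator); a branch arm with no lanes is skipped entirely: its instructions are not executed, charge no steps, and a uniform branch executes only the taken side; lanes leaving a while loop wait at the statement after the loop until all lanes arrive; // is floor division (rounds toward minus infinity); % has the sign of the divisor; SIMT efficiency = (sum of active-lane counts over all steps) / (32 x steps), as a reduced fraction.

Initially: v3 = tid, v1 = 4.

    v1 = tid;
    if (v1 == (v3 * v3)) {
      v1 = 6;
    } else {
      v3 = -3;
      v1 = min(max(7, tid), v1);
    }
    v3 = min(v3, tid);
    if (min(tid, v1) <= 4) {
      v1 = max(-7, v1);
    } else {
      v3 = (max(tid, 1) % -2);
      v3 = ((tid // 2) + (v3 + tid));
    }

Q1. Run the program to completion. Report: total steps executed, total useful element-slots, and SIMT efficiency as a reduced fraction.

Answer: 10 steps, 249 useful, 249/320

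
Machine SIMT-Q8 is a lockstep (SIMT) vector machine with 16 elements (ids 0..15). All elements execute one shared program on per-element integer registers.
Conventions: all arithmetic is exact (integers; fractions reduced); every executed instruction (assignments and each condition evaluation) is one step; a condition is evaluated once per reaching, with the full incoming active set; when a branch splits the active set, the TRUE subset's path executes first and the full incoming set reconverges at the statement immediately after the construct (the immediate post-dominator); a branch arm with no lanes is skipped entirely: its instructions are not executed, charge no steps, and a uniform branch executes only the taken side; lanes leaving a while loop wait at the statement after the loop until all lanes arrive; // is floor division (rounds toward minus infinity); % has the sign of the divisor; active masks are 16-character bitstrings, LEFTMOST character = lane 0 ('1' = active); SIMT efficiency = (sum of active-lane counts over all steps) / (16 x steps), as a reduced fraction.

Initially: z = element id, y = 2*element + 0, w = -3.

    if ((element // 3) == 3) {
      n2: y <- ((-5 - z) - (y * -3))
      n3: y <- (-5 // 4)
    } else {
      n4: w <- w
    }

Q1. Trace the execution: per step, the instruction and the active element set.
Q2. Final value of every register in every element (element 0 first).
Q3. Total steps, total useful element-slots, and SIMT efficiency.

step 0: eval ((element // 3) == 3)   1111111111111111
step 1: y <- ((-5 - z) - (y * -3))   0000000001110000
step 2: y <- (-5 // 4)               0000000001110000
step 3: w <- w                       1111111110001111

Answer: 4 steps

z: 0,1,2,3,4,5,6,7,8,9,10,11,12,13,14,15
y: 0,2,4,6,8,10,12,14,16,-2,-2,-2,24,26,28,30
w: -3,-3,-3,-3,-3,-3,-3,-3,-3,-3,-3,-3,-3,-3,-3,-3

steps = 4; useful = 35; efficiency = 35/64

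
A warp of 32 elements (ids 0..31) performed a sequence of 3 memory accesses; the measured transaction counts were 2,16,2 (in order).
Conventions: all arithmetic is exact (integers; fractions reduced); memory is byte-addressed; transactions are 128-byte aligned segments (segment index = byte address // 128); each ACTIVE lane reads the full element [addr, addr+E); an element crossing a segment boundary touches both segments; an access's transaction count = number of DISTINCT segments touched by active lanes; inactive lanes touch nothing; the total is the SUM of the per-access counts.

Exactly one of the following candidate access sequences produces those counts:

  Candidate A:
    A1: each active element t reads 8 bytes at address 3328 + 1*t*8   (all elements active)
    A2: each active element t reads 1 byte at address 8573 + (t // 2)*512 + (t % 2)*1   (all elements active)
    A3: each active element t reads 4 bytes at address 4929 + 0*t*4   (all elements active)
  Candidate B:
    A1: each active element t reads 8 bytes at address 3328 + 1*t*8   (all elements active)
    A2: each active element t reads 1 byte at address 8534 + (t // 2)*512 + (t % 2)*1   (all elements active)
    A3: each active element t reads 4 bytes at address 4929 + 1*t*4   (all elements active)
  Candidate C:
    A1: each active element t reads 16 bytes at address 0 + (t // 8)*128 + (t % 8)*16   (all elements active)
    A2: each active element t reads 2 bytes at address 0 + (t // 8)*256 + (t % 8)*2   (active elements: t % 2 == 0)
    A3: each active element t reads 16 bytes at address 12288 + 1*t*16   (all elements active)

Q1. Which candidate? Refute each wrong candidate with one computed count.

A: A3 gives 1 transaction, not 2
C: A1 gives 4 transactions, not 2
B: all counts match (2,16,2)

Answer: B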